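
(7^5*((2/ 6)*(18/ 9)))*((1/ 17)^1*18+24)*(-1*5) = -23865940/ 17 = -1403878.82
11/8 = 1.38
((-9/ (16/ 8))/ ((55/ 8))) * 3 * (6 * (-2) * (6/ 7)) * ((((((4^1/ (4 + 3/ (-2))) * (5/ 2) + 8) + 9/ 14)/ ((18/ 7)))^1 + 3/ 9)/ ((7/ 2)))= 11664/ 385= 30.30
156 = 156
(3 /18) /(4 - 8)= -1 /24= -0.04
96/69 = 32/23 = 1.39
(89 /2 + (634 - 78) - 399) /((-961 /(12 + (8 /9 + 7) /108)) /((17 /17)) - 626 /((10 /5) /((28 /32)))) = -18916820 /33184121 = -0.57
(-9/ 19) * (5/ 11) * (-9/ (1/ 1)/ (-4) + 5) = -1305/ 836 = -1.56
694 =694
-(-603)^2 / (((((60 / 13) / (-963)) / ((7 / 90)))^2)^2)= -40350626805326348329 / 1600000000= -25219141753.33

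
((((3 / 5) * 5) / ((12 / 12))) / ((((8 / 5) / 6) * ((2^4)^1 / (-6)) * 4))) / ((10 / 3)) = -81 / 256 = -0.32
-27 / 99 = -0.27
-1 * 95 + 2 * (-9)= -113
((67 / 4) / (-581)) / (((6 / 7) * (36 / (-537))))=11993 / 23904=0.50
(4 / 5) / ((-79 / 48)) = -192 / 395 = -0.49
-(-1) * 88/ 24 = 11/ 3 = 3.67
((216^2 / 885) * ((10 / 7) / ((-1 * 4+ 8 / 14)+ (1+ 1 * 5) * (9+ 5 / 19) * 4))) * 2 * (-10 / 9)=-54720 / 71567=-0.76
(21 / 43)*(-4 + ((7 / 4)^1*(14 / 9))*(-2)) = -595 / 129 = -4.61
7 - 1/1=6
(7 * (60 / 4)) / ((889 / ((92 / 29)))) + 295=1087865 / 3683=295.37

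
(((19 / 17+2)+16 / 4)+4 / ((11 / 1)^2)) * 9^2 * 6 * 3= 21445722 / 2057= 10425.73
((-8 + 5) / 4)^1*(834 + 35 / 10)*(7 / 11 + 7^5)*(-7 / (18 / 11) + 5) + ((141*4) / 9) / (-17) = -7624717.89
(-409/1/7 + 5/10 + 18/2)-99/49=-4993/98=-50.95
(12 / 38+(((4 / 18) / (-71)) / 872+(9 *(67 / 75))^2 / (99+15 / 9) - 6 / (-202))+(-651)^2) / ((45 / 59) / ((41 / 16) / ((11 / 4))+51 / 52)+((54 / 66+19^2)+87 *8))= 7591267567196658024644767 / 18955097844286131405000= 400.49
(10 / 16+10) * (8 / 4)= 85 / 4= 21.25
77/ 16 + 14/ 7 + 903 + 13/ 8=14583/ 16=911.44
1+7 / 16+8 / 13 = 2.05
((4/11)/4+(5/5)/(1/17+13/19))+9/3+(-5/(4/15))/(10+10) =4619/1320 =3.50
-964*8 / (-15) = 7712 / 15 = 514.13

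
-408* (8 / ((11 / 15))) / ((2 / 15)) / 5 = -73440 / 11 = -6676.36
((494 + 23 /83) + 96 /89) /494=3659193 /3649178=1.00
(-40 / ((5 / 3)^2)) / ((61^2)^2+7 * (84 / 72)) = -432 / 415375475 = -0.00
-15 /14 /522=-5 /2436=-0.00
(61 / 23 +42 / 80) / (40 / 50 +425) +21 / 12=688461 / 391736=1.76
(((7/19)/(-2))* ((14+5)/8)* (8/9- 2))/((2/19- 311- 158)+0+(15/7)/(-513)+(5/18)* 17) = -4655/4444956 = -0.00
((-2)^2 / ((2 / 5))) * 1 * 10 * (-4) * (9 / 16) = -225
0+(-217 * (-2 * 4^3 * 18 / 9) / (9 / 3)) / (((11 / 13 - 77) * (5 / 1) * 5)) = -361088 / 37125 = -9.73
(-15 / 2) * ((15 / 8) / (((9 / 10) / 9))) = -1125 / 8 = -140.62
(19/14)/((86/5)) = 95/1204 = 0.08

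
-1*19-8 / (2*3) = -61 / 3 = -20.33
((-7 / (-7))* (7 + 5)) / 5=12 / 5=2.40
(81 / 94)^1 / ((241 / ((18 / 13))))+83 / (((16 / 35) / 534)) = 114213035217 / 1178008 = 96954.38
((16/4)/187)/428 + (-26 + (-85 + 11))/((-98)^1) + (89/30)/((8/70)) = 634826719/23530584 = 26.98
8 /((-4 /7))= -14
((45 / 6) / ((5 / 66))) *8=792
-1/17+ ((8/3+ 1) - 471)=-467.39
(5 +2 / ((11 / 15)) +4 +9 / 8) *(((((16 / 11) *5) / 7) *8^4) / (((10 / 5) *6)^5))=15080 / 68607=0.22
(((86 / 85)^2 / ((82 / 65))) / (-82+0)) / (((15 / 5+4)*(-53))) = 0.00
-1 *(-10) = 10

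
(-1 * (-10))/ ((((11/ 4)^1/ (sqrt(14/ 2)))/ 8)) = 320 * sqrt(7)/ 11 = 76.97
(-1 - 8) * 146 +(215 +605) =-494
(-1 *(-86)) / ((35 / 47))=4042 / 35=115.49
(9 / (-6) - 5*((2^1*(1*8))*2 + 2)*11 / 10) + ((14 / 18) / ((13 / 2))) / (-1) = -44137 / 234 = -188.62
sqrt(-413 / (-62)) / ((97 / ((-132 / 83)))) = -66*sqrt(25606) / 249581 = -0.04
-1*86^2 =-7396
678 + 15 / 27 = 6107 / 9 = 678.56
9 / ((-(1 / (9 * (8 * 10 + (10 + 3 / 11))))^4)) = -57412907532548649 / 14641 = -3921378835636.13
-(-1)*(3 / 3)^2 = 1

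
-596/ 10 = -59.60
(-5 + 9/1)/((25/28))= 112/25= 4.48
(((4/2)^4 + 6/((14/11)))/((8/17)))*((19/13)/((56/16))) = 46835/2548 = 18.38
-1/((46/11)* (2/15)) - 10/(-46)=-145/92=-1.58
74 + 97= 171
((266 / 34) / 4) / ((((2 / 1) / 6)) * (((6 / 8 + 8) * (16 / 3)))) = 171 / 1360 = 0.13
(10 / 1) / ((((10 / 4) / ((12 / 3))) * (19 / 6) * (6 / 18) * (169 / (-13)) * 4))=-72 / 247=-0.29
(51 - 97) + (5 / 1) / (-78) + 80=2647 / 78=33.94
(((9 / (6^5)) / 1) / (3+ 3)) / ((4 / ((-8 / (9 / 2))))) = -1 / 11664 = -0.00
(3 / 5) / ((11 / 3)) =9 / 55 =0.16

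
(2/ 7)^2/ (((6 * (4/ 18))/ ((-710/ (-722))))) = 1065/ 17689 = 0.06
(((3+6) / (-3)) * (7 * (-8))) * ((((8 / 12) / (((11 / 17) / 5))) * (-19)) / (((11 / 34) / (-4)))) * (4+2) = 1219818.84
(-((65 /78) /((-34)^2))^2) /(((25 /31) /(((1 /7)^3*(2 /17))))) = -0.00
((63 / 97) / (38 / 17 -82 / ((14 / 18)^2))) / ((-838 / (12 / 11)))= 157437 / 24824175398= 0.00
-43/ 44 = -0.98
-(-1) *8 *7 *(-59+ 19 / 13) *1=-41888 / 13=-3222.15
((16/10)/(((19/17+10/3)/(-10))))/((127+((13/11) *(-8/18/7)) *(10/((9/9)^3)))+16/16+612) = -0.00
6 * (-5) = -30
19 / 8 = 2.38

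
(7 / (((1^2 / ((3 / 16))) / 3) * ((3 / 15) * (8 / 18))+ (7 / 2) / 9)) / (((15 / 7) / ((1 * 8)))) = 21168 / 443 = 47.78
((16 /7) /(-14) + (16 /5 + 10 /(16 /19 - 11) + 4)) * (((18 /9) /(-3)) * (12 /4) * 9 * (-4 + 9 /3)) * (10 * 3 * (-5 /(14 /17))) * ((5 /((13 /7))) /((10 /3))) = -151566390 /9457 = -16026.90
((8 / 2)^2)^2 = 256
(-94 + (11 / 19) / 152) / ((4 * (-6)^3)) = 90487 / 831744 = 0.11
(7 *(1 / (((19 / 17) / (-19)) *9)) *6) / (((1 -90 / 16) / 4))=68.61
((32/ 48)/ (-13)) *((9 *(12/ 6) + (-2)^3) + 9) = -38/ 39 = -0.97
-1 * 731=-731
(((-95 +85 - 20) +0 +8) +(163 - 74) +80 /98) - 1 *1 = 3274 /49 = 66.82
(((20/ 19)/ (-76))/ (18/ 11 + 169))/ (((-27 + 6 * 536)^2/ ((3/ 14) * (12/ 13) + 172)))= -861850/ 627078492079767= -0.00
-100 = -100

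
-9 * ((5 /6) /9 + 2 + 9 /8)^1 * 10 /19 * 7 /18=-24325 /4104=-5.93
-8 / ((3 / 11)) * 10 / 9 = -880 / 27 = -32.59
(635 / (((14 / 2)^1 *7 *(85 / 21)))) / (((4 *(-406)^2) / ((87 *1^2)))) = 1143 / 2705584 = 0.00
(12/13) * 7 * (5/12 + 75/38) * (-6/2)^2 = 139.01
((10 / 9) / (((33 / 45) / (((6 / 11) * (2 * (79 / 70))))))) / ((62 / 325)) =9.78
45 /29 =1.55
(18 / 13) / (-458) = -9 / 2977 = -0.00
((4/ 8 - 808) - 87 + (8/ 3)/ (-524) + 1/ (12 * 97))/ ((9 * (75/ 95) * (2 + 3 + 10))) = -287950453/ 34308900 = -8.39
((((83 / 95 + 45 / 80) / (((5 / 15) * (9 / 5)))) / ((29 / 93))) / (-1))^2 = 4579634929 / 77721856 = 58.92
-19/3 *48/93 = -3.27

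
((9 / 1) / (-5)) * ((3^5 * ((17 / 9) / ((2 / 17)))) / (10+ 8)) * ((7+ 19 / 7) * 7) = -132651 / 5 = -26530.20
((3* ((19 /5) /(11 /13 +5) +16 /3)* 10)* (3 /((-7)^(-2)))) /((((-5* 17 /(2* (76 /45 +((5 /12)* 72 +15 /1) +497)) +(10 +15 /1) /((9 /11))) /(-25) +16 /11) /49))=6263340601518 /1140583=5491350.13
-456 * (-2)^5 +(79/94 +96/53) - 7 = 72675681/4982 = 14587.65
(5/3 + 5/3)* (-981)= -3270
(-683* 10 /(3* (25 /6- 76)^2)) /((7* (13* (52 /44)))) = -901560 /219755263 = -0.00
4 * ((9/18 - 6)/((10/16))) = -176/5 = -35.20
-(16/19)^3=-4096/6859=-0.60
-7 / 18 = -0.39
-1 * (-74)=74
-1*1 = -1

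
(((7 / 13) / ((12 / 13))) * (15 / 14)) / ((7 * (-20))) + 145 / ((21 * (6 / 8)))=18551 / 2016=9.20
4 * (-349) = -1396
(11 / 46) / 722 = 11 / 33212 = 0.00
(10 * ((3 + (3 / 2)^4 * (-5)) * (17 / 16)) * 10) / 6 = -50575 / 128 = -395.12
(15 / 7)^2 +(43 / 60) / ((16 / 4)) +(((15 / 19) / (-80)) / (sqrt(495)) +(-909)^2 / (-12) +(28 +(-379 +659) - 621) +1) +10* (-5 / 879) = -238317135149 / 3445680 - sqrt(55) / 16720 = -69164.04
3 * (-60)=-180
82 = 82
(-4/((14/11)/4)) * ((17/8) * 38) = -7106/7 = -1015.14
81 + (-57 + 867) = 891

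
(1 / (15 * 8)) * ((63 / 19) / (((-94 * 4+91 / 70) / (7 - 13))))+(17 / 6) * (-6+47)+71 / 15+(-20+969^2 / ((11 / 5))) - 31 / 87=426901.00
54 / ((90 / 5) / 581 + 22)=15687 / 6400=2.45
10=10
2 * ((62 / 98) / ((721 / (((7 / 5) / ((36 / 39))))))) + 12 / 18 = 33781 / 50470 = 0.67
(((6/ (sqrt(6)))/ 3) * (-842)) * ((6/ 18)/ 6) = -421 * sqrt(6)/ 27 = -38.19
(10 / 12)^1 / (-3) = -5 / 18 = -0.28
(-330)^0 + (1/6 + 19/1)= 20.17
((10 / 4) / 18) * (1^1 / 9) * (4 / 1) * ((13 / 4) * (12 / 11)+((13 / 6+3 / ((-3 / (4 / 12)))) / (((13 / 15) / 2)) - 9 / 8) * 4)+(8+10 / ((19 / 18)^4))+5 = 66541831913 / 3019016286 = 22.04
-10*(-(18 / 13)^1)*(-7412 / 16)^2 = 154512405 / 52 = 2971392.40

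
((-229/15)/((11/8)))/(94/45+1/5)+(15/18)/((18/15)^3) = -6414691/1468368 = -4.37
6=6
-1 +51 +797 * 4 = 3238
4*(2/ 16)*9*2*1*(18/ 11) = 162/ 11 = 14.73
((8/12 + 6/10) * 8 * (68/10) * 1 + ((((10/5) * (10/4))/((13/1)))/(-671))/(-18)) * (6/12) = 270482909/7850700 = 34.45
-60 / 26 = -30 / 13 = -2.31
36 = 36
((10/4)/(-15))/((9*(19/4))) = -2/513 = -0.00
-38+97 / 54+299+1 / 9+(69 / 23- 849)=-31487 / 54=-583.09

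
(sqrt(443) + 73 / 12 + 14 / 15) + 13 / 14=3337 / 420 + sqrt(443)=28.99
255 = 255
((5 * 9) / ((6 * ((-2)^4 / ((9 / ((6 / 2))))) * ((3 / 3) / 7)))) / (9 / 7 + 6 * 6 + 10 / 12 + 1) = 0.25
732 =732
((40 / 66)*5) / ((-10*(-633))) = 10 / 20889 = 0.00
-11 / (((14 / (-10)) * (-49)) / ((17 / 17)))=-0.16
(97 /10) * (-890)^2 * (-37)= -284284690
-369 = -369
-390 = -390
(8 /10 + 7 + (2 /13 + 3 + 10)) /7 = 1362 /455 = 2.99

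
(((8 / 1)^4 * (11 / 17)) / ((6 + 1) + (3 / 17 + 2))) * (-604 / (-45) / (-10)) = -3401728 / 8775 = -387.66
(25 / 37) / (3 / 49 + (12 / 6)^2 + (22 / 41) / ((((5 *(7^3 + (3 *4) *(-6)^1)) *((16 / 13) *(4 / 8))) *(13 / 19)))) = 272219500 / 1636584777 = 0.17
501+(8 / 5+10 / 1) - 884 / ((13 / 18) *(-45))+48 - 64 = 523.80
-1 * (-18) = 18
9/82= 0.11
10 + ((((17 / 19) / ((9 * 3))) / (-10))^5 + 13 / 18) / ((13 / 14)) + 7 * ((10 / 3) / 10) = 302788711644425961001 / 23094054277965450000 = 13.11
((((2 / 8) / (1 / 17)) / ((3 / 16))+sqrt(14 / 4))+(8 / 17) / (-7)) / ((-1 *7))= -3.50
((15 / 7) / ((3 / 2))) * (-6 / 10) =-6 / 7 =-0.86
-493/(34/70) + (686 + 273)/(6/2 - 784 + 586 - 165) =-366359/360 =-1017.66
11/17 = 0.65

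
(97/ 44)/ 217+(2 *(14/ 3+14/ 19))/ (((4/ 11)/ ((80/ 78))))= 647188111/ 21225204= 30.49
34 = 34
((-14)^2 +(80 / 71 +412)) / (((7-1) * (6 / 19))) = 68476 / 213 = 321.48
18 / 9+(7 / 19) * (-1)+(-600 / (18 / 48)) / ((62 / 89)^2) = -3295.35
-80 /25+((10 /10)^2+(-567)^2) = 1607434 /5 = 321486.80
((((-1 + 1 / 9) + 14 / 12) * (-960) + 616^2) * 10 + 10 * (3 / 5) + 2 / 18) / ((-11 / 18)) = -68254190 / 11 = -6204926.36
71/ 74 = 0.96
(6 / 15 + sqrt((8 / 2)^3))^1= 42 / 5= 8.40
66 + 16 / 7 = 478 / 7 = 68.29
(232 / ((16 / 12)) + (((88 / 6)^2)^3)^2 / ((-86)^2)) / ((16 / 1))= 6581761432586392175 / 7861075272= 837259688.38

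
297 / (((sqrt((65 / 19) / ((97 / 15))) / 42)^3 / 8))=36047664576 *sqrt(71877) / 21125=457483449.17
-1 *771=-771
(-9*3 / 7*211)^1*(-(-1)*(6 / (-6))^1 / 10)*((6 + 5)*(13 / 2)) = 814671 / 140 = 5819.08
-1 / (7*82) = -1 / 574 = -0.00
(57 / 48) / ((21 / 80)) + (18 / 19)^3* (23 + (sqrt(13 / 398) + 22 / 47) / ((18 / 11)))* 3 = 5346* sqrt(5174) / 1364941 + 432741835 / 6769833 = 64.20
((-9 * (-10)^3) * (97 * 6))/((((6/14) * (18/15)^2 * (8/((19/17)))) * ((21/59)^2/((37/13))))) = 741790221875/27846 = 26639022.55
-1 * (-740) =740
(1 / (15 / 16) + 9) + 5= 226 / 15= 15.07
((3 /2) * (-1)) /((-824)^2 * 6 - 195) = -1 /2715774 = -0.00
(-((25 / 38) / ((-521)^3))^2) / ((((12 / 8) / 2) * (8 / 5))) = -3125 / 173278541344720864344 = -0.00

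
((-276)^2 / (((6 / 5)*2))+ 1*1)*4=126964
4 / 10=2 / 5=0.40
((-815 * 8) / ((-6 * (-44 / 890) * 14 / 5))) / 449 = -1813375 / 103719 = -17.48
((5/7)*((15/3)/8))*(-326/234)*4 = -4075/1638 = -2.49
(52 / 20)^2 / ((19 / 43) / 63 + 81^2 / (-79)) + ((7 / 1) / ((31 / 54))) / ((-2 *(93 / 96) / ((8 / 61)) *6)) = -0.22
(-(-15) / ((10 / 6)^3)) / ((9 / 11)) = 99 / 25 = 3.96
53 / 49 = 1.08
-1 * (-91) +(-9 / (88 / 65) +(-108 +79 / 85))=-169933 / 7480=-22.72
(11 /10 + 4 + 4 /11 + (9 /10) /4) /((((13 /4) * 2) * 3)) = 2503 /8580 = 0.29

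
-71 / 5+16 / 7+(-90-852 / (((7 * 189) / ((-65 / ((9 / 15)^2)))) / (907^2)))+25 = 1898261041136 / 19845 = 95654373.45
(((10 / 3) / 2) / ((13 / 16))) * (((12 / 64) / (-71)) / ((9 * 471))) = -5 / 3912597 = -0.00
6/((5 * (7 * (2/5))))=3/7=0.43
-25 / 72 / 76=-25 / 5472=-0.00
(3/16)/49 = 3/784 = 0.00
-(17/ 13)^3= -4913/ 2197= -2.24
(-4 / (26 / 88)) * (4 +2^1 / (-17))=-11616 / 221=-52.56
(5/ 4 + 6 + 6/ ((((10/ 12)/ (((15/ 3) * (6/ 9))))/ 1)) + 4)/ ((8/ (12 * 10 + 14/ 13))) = 110967/ 208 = 533.50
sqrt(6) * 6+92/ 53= 92/ 53+6 * sqrt(6)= 16.43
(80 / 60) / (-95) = -4 / 285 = -0.01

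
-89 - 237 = -326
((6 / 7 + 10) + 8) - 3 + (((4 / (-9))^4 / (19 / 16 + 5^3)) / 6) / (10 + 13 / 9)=15.86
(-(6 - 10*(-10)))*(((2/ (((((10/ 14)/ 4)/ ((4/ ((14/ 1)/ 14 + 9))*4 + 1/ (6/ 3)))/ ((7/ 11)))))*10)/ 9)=-290864/ 165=-1762.81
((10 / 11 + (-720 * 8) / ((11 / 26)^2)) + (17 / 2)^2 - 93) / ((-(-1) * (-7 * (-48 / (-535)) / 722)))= 37017168.75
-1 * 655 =-655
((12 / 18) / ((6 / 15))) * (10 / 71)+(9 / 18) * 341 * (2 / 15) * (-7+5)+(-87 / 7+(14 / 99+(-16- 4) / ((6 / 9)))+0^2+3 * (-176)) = -151426927 / 246015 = -615.52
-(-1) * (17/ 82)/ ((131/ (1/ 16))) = 17/ 171872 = 0.00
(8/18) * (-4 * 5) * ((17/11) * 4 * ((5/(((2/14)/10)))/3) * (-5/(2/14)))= 66640000/297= 224377.10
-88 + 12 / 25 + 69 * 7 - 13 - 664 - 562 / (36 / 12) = -35164 / 75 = -468.85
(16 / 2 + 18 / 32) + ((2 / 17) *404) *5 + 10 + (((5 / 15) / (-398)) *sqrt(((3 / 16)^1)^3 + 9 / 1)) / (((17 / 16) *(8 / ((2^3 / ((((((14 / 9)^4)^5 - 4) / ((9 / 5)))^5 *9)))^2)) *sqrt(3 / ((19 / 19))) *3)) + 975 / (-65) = 65609 / 272 - 337442246692460873729619524555277276324874811251523734887024411601981068068569074999959930908091229817296234213947297740426257325438951675936528420448424043771766177934700541429747258445159552054969 *sqrt(12297) / 552184465700710096031152897298364246287317814764767059988714555707513268453100302209905196910005336300888910935523435460092068515481348046347722913711446444710547108611025512628696736174221954255734676158320254744672832957044398080000000000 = 241.21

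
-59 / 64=-0.92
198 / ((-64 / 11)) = -1089 / 32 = -34.03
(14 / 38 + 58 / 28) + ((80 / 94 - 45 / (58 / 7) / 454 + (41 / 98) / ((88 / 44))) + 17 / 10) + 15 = 29076196001 / 1440261655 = 20.19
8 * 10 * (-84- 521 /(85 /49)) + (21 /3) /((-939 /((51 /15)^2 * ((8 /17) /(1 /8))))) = -12270605872 /399075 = -30747.62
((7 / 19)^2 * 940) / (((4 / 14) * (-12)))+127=89.79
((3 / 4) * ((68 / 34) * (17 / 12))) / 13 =0.16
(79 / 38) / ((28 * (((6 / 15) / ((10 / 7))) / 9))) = 17775 / 7448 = 2.39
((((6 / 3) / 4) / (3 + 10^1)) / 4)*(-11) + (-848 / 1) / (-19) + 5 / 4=90453 / 1976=45.78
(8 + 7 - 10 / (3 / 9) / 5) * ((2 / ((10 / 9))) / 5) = 81 / 25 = 3.24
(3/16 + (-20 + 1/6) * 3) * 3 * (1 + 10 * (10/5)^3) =-230607/16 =-14412.94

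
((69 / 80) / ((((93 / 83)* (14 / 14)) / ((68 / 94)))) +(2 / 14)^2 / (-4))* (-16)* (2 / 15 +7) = -112394726 / 1784825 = -62.97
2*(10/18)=10/9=1.11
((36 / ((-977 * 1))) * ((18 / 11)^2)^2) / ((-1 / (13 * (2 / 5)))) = 98257536 / 71521285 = 1.37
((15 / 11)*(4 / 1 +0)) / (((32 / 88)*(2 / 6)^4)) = 1215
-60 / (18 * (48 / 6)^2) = -5 / 96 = -0.05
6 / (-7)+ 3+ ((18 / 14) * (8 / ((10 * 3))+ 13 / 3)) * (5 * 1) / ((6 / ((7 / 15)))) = 311 / 70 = 4.44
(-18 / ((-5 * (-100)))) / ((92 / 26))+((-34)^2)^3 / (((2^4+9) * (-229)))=-710610058153 / 2633500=-269834.84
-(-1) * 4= 4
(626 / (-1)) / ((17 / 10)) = -6260 / 17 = -368.24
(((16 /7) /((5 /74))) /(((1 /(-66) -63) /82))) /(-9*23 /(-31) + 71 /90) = -96636672 /16390619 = -5.90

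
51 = 51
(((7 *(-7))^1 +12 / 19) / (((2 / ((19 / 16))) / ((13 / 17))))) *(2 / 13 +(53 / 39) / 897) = -4994765 / 1463904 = -3.41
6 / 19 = 0.32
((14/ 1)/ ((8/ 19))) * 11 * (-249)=-364287/ 4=-91071.75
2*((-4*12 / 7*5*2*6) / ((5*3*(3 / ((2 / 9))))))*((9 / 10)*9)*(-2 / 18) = 128 / 35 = 3.66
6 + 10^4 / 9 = 10054 / 9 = 1117.11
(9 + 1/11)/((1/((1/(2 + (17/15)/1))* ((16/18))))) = 4000/1551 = 2.58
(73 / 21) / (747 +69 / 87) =2117 / 455406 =0.00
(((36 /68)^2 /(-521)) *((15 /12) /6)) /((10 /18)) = -243 /1204552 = -0.00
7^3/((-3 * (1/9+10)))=-147/13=-11.31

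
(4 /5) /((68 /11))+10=10.13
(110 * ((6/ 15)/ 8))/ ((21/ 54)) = 99/ 7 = 14.14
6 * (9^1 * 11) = 594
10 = 10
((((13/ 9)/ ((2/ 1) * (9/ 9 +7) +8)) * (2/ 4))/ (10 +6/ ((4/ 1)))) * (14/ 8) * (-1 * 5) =-455/ 19872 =-0.02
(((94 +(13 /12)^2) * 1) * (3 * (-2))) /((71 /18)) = -41115 /284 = -144.77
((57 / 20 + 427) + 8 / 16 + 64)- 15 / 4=2453 / 5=490.60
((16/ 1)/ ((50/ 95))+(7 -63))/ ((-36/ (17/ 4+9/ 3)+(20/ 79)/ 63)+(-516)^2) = -4618656/ 48036013925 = -0.00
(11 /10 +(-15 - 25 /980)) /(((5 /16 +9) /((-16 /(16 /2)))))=109176 /36505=2.99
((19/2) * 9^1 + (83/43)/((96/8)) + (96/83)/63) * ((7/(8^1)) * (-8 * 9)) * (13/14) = -1001765115/199864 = -5012.23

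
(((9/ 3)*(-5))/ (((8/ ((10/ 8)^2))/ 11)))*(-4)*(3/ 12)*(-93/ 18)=-42625/ 256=-166.50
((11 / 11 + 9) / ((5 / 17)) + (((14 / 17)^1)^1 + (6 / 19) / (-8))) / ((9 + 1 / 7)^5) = 755323387 / 1387274436608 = 0.00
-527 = -527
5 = 5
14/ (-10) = -7/ 5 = -1.40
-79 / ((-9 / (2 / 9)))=158 / 81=1.95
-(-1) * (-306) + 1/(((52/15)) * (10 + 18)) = -445521/1456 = -305.99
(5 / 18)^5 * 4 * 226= 353125 / 236196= 1.50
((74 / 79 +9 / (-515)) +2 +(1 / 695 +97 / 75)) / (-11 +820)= 357466591 / 68626034025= 0.01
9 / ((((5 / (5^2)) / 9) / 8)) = 3240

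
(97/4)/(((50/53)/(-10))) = -5141/20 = -257.05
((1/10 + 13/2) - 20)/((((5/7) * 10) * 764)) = -469/191000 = -0.00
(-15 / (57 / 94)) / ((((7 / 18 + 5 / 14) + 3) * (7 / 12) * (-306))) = 705 / 19057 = 0.04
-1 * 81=-81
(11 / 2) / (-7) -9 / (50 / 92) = -17.35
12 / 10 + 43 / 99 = 1.63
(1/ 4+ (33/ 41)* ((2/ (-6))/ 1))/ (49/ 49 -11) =3/ 1640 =0.00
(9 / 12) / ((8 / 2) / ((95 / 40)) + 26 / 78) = 171 / 460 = 0.37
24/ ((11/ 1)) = 24/ 11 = 2.18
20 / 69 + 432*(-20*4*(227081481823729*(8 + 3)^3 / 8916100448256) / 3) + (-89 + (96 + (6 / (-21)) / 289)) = -70315891939621066766927 / 180059564998656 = -390514616.32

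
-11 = -11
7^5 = 16807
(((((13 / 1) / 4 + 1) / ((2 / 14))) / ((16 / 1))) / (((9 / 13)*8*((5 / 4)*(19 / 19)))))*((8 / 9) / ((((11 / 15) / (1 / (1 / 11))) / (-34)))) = -26299 / 216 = -121.75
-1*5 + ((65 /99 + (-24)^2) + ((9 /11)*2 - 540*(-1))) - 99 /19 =1108.08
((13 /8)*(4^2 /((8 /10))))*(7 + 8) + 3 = 981 /2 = 490.50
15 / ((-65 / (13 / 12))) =-1 / 4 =-0.25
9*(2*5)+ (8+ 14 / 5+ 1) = 509 / 5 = 101.80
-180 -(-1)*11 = -169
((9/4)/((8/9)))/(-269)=-81/8608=-0.01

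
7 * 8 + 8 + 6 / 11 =710 / 11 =64.55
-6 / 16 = -3 / 8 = -0.38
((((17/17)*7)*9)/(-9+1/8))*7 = -3528/71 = -49.69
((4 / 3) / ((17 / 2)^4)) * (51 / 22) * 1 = 32 / 54043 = 0.00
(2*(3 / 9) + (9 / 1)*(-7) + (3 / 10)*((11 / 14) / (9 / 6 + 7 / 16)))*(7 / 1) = -202499 / 465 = -435.48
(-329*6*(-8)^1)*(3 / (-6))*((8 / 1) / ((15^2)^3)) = -0.01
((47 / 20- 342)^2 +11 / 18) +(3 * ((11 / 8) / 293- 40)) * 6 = 120925244513 / 1054800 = 114642.82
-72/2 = -36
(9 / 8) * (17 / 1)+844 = 6905 / 8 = 863.12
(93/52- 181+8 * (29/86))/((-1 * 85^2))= 78937/3231020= 0.02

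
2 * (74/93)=148/93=1.59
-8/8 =-1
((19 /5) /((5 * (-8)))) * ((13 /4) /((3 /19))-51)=1387 /480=2.89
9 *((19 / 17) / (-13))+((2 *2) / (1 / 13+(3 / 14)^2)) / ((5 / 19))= 42528593 / 345865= 122.96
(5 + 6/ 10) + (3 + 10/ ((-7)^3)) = 14699/ 1715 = 8.57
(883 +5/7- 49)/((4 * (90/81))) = 52587/280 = 187.81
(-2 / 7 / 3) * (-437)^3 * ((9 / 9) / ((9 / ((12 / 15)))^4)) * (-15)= -42728167936 / 5740875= -7442.80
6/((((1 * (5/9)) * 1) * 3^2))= 6/5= 1.20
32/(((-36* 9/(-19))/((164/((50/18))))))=24928/225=110.79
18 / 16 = 9 / 8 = 1.12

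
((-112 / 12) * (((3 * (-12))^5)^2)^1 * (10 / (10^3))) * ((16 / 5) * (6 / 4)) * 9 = -1842703853791739904 / 125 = -14741630830333919.23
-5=-5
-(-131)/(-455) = -131/455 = -0.29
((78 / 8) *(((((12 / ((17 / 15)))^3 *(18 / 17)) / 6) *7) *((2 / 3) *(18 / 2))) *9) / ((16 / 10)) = 40300942500 / 83521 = 482524.66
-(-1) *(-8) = -8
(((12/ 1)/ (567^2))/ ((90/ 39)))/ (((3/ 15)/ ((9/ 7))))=0.00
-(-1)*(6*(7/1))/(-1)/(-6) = 7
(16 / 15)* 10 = 32 / 3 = 10.67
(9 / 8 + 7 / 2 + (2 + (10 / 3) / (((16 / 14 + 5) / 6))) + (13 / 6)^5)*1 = 19269427 / 334368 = 57.63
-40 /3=-13.33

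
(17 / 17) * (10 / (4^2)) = 5 / 8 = 0.62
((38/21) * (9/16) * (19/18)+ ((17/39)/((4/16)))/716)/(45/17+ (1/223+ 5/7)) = 3191836241/9976575024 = 0.32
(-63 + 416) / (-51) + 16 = 463 / 51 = 9.08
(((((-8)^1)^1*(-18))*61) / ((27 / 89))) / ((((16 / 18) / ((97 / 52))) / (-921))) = -1455031719 / 26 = -55962758.42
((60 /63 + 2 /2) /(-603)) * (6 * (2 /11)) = -0.00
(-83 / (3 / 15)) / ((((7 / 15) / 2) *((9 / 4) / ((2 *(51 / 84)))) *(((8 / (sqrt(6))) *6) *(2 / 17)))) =-599675 *sqrt(6) / 3528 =-416.35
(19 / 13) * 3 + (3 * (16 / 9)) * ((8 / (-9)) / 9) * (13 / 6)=30737 / 9477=3.24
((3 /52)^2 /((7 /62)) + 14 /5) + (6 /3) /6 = 448993 /141960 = 3.16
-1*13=-13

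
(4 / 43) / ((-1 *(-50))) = 2 / 1075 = 0.00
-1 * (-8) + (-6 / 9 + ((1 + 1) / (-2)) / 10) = 217 / 30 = 7.23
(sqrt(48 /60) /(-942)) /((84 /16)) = -4* sqrt(5) /49455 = -0.00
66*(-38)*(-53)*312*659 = 27330237792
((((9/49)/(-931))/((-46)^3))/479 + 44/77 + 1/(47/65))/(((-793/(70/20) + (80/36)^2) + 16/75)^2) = 801157232161851879375/20097205971498475376360608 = 0.00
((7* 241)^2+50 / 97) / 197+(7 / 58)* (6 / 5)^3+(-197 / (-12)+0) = 12022387941973 / 831241500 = 14463.17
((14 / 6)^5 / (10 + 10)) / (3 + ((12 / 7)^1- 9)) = -0.81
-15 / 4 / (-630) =1 / 168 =0.01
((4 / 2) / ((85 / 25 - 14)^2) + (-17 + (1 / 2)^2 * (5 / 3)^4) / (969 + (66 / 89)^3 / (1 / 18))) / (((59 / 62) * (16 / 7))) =45901599980267 / 42238851195897504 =0.00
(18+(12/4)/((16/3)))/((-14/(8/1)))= -297/28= -10.61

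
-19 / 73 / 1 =-19 / 73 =-0.26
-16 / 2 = -8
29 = 29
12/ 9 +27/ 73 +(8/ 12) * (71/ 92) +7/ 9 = 90529/ 30222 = 3.00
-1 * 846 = -846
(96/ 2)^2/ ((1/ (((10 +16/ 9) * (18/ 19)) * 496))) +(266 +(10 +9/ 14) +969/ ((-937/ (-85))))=3178191448653/ 249242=12751428.12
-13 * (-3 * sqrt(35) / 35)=39 * sqrt(35) / 35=6.59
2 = 2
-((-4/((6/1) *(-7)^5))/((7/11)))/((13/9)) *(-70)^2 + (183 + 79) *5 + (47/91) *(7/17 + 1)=695388214/530621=1310.52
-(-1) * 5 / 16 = 5 / 16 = 0.31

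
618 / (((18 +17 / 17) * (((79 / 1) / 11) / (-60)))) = -407880 / 1501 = -271.74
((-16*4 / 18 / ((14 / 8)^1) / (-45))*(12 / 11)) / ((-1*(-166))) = 256 / 862785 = 0.00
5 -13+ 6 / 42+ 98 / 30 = -482 / 105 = -4.59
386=386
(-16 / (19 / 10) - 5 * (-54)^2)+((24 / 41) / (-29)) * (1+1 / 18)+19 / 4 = -3953522329 / 271092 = -14583.69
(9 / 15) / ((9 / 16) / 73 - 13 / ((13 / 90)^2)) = -15184 / 15767805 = -0.00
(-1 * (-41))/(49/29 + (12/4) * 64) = 29/137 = 0.21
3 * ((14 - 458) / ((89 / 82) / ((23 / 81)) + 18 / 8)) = -219.35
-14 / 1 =-14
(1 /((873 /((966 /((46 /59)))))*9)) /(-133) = -59 /49761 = -0.00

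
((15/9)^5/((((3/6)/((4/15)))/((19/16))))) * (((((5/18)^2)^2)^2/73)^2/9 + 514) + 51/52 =462264064709444476801856856402247/110394945045408888461312262144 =4187.37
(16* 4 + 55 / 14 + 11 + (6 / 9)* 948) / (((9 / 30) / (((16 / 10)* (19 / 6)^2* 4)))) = 28744264 / 189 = 152086.05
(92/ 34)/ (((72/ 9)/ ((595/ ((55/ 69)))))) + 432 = 30117/ 44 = 684.48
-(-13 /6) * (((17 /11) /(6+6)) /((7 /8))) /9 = 221 /6237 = 0.04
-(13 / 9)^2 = -169 / 81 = -2.09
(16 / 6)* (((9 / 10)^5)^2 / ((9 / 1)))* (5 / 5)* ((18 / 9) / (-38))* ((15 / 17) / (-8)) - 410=-264859612579511 / 646000000000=-410.00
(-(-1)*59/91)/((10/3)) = 177/910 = 0.19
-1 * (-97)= 97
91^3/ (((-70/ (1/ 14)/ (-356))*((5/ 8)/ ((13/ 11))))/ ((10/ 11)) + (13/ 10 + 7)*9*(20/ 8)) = 13950106352/ 3486761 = 4000.88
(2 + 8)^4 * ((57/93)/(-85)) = -38000/527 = -72.11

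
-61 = -61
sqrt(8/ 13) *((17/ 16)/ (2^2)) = 17 *sqrt(26)/ 416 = 0.21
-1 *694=-694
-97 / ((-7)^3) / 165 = 97 / 56595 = 0.00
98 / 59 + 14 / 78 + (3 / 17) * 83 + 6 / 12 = 1329005 / 78234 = 16.99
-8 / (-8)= 1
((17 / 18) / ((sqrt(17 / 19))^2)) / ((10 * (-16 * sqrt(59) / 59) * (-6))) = 19 * sqrt(59) / 17280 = 0.01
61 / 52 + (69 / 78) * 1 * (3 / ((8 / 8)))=199 / 52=3.83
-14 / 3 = -4.67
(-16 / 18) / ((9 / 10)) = -80 / 81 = -0.99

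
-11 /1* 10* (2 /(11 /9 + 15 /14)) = -95.92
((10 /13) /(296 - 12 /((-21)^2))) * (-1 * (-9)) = 6615 /282802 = 0.02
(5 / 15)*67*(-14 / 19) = -938 / 57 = -16.46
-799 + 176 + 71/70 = -43539/70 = -621.99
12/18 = 2/3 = 0.67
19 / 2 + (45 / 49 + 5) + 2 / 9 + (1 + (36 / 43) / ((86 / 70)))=28249093 / 1630818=17.32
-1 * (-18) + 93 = 111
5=5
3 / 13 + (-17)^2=3760 / 13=289.23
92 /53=1.74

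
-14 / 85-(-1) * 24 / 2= 1006 / 85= 11.84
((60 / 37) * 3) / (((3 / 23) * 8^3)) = 345 / 4736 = 0.07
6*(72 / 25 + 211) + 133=35407 / 25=1416.28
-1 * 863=-863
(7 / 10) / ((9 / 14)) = 49 / 45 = 1.09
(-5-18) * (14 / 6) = -161 / 3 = -53.67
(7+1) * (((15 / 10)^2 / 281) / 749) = 18 / 210469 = 0.00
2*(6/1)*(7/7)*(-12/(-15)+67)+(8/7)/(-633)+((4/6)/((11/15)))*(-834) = 13505248/243705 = 55.42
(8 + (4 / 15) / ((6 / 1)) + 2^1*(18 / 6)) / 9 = 632 / 405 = 1.56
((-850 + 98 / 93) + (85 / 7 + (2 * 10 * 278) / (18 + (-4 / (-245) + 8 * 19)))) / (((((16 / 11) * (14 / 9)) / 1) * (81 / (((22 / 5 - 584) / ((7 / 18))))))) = 8274845391087 / 1265448520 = 6539.06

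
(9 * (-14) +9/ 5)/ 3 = -207/ 5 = -41.40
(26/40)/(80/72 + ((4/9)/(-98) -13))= -5733/104900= -0.05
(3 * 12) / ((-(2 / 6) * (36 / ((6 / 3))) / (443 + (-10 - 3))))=-2580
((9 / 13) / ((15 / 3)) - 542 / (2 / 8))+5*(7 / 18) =-2534123 / 1170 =-2165.92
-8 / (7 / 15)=-120 / 7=-17.14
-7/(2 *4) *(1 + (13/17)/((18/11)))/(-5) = 3143/12240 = 0.26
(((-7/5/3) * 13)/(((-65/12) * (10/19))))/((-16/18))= -1197/500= -2.39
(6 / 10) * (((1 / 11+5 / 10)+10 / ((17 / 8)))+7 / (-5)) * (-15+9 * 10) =65583 / 374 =175.36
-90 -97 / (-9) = -713 / 9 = -79.22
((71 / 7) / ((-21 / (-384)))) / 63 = 9088 / 3087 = 2.94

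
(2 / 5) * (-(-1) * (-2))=-4 / 5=-0.80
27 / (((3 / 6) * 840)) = 9 / 140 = 0.06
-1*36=-36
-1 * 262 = -262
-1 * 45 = -45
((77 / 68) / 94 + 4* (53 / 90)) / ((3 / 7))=4767119 / 862920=5.52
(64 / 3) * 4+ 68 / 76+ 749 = 47608 / 57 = 835.23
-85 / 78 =-1.09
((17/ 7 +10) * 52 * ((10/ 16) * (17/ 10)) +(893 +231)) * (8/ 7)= 101398/ 49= 2069.35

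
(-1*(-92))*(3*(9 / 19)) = 2484 / 19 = 130.74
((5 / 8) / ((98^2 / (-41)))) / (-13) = 205 / 998816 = 0.00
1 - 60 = -59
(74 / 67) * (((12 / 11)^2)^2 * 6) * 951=8755651584 / 980947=8925.71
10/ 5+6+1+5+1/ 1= 15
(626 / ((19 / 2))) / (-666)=-626 / 6327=-0.10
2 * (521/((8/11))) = 5731/4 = 1432.75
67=67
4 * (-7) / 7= -4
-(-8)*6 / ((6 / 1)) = 8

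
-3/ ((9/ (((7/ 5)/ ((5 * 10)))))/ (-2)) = 7/ 375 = 0.02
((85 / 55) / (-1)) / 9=-17 / 99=-0.17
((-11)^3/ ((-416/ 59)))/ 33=7139/ 1248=5.72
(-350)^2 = 122500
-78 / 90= -13 / 15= -0.87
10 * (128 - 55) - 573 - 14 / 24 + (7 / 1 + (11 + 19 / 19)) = 2105 / 12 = 175.42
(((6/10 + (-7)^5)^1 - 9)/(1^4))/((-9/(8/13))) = 672616/585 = 1149.77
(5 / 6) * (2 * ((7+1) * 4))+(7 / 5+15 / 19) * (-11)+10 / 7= 61202 / 1995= 30.68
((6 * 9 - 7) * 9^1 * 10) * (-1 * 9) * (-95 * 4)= 14466600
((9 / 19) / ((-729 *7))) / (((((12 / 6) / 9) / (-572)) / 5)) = 1430 / 1197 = 1.19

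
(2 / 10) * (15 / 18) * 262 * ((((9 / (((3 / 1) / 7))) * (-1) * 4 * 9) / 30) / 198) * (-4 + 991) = -301693 / 55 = -5485.33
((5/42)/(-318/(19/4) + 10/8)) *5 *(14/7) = -1900/104853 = -0.02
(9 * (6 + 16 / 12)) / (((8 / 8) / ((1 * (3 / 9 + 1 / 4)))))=77 / 2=38.50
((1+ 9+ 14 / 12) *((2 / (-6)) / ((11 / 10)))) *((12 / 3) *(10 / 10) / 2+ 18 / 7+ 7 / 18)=-16.78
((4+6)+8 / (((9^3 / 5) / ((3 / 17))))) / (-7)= -41350 / 28917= -1.43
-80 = -80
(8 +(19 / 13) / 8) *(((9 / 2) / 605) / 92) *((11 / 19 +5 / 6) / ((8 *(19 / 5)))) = 17871 / 581481472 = 0.00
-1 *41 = -41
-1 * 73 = -73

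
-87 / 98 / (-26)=87 / 2548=0.03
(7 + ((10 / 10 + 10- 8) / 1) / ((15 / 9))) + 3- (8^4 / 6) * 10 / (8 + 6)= -49961 / 105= -475.82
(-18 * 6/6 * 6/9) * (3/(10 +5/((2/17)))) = -24/35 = -0.69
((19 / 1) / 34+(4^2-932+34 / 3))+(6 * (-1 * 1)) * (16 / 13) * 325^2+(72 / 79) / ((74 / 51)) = -232823248865 / 298146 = -780903.48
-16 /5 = -3.20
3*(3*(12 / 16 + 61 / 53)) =3627 / 212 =17.11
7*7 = 49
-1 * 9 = -9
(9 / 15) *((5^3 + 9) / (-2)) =-201 / 5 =-40.20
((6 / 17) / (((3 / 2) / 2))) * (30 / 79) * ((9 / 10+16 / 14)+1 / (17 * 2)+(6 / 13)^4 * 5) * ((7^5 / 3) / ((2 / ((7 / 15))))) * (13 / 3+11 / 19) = 32687650866752 / 12389447629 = 2638.35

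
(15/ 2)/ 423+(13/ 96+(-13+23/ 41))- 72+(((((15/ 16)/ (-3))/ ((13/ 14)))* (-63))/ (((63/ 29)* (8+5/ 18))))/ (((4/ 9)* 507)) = -5103840845579/ 60557686176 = -84.28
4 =4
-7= -7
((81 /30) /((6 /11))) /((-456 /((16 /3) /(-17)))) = 11 /3230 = 0.00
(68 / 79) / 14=34 / 553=0.06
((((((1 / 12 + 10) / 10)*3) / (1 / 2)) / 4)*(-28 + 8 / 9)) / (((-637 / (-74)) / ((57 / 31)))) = -5188843 / 592410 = -8.76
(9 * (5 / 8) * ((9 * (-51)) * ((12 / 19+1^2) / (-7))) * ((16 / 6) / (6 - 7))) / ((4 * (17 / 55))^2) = -1049.84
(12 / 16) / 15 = 0.05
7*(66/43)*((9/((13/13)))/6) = 16.12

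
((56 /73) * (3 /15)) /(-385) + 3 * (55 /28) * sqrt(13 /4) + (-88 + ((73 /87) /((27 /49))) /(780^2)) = -100988609832181 /1147592674800 + 165 * sqrt(13) /56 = -77.38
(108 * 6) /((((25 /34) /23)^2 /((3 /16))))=74300166 /625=118880.27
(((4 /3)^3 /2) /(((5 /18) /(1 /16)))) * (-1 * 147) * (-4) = 784 /5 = 156.80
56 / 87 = 0.64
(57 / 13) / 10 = 57 / 130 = 0.44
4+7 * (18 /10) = 83 /5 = 16.60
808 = 808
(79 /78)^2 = 6241 /6084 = 1.03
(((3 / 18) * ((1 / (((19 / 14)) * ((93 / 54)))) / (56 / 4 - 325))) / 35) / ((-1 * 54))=1 / 8243055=0.00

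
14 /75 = 0.19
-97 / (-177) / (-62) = -97 / 10974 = -0.01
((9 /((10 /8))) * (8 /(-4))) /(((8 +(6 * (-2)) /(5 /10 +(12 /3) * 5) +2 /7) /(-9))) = 92988 /5525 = 16.83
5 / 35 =1 / 7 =0.14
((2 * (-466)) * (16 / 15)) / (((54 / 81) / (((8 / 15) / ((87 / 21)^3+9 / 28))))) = -11.13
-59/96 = -0.61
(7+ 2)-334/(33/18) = -1905/11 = -173.18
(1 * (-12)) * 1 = -12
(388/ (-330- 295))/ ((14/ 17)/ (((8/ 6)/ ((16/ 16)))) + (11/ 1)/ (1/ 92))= -13192/ 21518125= -0.00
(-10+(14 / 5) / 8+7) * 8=-106 / 5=-21.20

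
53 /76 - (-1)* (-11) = -783 /76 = -10.30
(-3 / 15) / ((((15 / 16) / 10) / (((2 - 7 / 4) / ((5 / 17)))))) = -136 / 75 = -1.81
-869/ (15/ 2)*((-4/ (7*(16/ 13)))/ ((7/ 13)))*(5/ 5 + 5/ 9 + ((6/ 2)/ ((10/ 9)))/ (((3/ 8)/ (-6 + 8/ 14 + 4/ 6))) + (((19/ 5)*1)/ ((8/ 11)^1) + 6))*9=-7958838173/ 411600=-19336.34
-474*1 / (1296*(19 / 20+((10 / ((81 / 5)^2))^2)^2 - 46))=27108999059128785 / 3339142224061017482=0.01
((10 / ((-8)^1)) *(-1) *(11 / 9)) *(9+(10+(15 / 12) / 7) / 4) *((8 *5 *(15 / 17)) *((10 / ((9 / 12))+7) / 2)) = 36150125 / 5712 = 6328.80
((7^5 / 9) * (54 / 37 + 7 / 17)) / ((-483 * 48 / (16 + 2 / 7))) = -7670509 / 3124872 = -2.45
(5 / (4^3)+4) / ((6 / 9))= 783 / 128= 6.12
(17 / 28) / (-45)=-17 / 1260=-0.01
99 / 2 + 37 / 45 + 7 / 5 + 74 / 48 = 3835 / 72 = 53.26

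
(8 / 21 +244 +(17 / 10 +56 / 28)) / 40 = 52097 / 8400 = 6.20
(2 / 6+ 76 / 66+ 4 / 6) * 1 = 71 / 33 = 2.15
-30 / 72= -5 / 12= -0.42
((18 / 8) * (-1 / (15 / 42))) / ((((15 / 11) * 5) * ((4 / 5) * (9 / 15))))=-77 / 40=-1.92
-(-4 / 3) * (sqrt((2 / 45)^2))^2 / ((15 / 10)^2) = 0.00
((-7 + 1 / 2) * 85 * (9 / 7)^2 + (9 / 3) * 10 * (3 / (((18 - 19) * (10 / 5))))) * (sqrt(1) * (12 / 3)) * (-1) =187830 / 49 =3833.27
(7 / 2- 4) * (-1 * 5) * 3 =7.50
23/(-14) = -23/14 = -1.64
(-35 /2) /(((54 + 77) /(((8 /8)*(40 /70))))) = -10 /131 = -0.08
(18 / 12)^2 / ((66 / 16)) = 6 / 11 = 0.55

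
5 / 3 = 1.67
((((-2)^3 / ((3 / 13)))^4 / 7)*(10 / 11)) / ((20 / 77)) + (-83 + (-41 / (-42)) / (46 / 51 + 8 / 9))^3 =161539.65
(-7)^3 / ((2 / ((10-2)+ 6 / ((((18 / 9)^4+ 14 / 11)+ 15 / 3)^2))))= -240463 / 175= -1374.07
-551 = -551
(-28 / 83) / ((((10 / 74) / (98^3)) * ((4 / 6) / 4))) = -5850449472 / 415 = -14097468.61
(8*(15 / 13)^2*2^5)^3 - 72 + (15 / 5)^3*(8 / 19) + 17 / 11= 39940462377735659 / 1008803081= 39591931.40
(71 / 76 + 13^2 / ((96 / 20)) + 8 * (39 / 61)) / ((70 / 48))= 1147613 / 40565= 28.29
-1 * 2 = -2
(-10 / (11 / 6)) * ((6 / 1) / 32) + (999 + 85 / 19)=838049 / 836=1002.45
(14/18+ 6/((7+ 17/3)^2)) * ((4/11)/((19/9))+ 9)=1128261/150898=7.48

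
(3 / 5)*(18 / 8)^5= 177147 / 5120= 34.60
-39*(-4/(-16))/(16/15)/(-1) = 585/64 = 9.14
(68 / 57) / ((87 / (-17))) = -1156 / 4959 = -0.23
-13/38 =-0.34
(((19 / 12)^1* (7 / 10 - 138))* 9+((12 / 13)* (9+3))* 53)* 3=-2136339 / 520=-4108.34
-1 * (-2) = 2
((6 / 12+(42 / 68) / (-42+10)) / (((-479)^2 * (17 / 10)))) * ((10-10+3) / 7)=7845 / 14853092576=0.00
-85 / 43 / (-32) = 85 / 1376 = 0.06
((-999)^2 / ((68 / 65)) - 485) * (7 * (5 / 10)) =453859595 / 136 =3337202.90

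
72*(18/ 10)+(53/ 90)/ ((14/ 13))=32797/ 252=130.15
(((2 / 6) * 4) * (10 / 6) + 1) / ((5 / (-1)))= -29 / 45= -0.64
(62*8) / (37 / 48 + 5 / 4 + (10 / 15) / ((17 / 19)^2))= 2293504 / 13195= 173.82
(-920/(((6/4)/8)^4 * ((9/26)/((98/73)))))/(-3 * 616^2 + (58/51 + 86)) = 652914196480/257447543859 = 2.54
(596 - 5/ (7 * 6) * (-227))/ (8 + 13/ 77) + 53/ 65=18909427/ 245310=77.08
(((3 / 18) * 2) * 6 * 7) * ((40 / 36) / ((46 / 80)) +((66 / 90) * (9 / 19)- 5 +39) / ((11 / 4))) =43676696 / 216315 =201.91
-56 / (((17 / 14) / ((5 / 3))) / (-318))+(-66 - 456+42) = 407360 / 17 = 23962.35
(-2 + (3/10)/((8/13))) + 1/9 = -1009/720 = -1.40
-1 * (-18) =18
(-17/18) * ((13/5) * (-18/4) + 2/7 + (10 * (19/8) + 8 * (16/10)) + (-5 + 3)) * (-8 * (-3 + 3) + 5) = -55063/504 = -109.25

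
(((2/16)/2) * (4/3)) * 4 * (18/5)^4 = 34992/625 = 55.99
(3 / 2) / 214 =0.01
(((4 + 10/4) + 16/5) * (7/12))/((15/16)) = 1358/225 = 6.04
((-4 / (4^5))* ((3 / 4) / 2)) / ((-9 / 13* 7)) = 13 / 43008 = 0.00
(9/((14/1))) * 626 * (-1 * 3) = -8451/7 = -1207.29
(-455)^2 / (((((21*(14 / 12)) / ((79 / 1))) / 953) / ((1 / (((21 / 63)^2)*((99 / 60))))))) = 38170509000 / 11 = 3470046272.73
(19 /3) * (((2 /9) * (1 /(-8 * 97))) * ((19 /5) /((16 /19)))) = -6859 /838080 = -0.01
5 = 5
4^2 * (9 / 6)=24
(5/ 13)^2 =25/ 169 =0.15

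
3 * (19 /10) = 57 /10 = 5.70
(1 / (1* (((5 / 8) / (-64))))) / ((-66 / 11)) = 17.07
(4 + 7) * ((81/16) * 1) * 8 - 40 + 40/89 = 72259/178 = 405.95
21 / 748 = 0.03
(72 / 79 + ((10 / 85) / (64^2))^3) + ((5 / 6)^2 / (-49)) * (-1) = 1360846383996766231 / 1470287624634630144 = 0.93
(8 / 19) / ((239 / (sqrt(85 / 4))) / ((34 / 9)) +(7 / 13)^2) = -406845530 / 627413643281 +2088780174*sqrt(85) / 627413643281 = 0.03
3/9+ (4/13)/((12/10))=23/39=0.59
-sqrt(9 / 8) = -3 * sqrt(2) / 4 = -1.06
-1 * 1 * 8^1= -8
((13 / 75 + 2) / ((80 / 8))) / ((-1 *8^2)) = -0.00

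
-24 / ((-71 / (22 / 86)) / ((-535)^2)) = 75563400 / 3053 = 24750.54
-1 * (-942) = 942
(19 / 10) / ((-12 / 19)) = -361 / 120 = -3.01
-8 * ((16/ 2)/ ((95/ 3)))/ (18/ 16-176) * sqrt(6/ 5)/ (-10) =-768 * sqrt(30)/ 3322625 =-0.00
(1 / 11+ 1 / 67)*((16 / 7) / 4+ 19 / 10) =0.26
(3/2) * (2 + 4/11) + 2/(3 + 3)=128/33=3.88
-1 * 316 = -316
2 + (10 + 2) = 14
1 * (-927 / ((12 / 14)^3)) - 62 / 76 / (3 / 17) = -224453 / 152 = -1476.66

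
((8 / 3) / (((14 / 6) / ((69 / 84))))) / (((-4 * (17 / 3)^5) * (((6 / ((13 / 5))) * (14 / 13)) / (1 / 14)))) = -314847 / 272726132560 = -0.00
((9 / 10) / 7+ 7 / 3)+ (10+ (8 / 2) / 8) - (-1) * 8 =2201 / 105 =20.96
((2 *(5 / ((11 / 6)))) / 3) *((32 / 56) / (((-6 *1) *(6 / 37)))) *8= -5920 / 693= -8.54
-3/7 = -0.43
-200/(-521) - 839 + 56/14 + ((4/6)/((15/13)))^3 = -39615182279/47476125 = -834.42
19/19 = 1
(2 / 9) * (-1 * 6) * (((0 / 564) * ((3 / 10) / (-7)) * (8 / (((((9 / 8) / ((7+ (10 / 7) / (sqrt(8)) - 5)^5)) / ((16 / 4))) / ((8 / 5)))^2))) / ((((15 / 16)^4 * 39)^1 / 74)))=0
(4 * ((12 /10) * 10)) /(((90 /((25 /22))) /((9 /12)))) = 0.45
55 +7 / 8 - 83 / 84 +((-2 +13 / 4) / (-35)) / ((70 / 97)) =80611 / 1470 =54.84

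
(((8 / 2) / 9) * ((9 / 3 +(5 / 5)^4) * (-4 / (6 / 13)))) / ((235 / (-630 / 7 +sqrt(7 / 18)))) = 832 / 141- 208 * sqrt(14) / 19035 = 5.86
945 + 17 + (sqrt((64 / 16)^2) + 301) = 1267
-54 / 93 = -18 / 31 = -0.58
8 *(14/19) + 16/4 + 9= 359/19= 18.89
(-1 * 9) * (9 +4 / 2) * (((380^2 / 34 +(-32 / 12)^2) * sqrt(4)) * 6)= -85917216 / 17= -5053953.88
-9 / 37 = -0.24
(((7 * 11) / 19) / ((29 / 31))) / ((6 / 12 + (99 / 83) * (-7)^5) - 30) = -396242 / 1836308333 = -0.00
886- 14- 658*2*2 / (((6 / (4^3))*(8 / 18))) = -62296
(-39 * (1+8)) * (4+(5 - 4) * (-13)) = 3159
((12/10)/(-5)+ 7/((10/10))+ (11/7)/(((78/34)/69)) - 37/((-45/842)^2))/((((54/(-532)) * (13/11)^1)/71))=70548362166392/9240075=7635042.16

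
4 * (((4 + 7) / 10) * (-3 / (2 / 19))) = -627 / 5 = -125.40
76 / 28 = 19 / 7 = 2.71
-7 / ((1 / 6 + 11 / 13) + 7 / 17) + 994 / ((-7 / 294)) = -78871254 / 1889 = -41752.91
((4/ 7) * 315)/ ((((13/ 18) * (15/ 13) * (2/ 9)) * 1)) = 972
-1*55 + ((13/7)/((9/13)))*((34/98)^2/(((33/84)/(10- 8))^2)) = -17418161/373527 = -46.63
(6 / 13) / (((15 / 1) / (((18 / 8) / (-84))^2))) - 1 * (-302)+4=124750089 / 407680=306.00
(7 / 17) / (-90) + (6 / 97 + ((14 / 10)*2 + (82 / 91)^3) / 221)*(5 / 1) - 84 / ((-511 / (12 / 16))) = 0.51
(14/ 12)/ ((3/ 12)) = 14/ 3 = 4.67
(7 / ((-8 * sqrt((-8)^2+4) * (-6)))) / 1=7 * sqrt(17) / 1632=0.02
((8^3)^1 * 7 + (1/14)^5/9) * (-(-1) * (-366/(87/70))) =-5291155538225/5013288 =-1055426.21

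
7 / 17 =0.41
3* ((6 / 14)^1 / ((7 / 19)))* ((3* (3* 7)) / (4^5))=1539 / 7168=0.21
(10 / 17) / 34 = 5 / 289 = 0.02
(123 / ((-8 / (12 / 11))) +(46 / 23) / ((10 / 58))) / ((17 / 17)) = -569 / 110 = -5.17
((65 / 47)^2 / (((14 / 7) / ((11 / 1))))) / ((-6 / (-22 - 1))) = 1068925 / 26508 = 40.32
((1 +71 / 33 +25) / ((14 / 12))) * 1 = 1858 / 77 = 24.13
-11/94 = -0.12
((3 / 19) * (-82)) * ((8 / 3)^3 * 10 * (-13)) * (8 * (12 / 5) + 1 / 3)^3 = 27457438681088 / 115425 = 237881210.15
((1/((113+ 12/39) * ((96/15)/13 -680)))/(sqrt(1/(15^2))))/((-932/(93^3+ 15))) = 0.17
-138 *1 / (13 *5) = -138 / 65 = -2.12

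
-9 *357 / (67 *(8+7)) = -1071 / 335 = -3.20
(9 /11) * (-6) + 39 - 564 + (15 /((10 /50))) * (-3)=-754.91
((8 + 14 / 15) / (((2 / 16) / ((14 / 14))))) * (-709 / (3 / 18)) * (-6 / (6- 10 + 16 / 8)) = -4560288 / 5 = -912057.60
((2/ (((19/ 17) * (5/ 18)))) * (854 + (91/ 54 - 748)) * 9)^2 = 14072127876/ 361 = 38980963.65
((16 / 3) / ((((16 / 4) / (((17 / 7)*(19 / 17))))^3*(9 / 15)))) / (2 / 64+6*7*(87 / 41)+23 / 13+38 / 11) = 1608572680 / 54660369897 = 0.03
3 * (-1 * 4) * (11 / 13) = -132 / 13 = -10.15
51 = 51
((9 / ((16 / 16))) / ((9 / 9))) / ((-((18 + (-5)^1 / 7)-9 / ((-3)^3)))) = -189 / 370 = -0.51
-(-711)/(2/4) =1422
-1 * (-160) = 160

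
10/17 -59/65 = -353/1105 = -0.32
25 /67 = 0.37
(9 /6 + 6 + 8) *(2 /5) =31 /5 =6.20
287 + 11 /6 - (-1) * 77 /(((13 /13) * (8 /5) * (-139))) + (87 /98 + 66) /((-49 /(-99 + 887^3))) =-7630261264389367 /8009736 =-952623315.47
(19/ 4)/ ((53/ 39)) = 741/ 212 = 3.50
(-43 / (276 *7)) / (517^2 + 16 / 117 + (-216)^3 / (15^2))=-41925 / 419122075988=-0.00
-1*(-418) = 418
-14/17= -0.82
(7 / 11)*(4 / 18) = 0.14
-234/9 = -26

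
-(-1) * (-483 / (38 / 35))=-444.87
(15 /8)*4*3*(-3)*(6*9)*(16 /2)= -29160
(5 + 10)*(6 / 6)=15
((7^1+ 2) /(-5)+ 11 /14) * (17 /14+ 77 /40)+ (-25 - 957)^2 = 18900687991 /19600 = 964320.82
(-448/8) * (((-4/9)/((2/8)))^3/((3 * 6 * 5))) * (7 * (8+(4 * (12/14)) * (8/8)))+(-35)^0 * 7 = 1880935/6561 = 286.68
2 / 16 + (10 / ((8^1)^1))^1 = 11 / 8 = 1.38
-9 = -9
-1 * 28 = -28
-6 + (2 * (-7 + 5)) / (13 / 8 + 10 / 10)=-158 / 21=-7.52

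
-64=-64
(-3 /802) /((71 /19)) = -57 /56942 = -0.00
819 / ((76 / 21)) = 17199 / 76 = 226.30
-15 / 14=-1.07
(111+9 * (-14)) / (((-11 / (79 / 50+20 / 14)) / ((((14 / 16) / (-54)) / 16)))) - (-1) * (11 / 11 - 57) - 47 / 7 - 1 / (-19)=-234701001 / 3745280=-62.67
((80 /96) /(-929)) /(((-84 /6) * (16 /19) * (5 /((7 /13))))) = 19 /2318784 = 0.00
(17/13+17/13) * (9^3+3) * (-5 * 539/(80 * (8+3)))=-152439/26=-5863.04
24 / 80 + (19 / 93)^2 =29557 / 86490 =0.34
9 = 9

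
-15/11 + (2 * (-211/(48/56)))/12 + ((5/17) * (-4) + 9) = -232711/6732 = -34.57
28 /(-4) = -7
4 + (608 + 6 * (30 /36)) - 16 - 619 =-18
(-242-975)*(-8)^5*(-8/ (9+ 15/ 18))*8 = -15313403904/ 59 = -259549218.71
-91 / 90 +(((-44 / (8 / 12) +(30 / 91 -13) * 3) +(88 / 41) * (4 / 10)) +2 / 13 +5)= -2557421 / 25830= -99.01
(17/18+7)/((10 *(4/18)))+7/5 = 199/40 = 4.98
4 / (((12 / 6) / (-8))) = -16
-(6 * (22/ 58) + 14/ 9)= -1000/ 261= -3.83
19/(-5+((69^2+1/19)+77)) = 361/91828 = 0.00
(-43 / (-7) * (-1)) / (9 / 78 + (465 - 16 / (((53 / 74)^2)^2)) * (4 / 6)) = -26464673274 / 1161398095739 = -0.02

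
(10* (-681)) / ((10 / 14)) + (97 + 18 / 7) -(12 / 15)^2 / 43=-70994187 / 7525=-9434.44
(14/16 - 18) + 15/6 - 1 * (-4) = -85/8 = -10.62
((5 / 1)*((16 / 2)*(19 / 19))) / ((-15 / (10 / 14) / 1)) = -40 / 21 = -1.90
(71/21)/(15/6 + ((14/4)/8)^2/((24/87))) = 145408/137361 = 1.06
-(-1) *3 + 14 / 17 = 65 / 17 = 3.82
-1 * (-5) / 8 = 5 / 8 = 0.62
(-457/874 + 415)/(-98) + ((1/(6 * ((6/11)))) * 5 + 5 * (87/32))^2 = 398607815117/1776079872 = 224.43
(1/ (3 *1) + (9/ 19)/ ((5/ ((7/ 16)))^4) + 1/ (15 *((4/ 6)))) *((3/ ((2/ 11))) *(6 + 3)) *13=1302156776349/ 1556480000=836.60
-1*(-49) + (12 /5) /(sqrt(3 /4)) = 8*sqrt(3) /5 + 49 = 51.77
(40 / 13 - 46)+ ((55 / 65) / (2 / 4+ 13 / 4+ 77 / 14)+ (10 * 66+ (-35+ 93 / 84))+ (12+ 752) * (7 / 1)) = 79882419 / 13468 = 5931.28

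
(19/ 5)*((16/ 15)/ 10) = 152/ 375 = 0.41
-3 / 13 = -0.23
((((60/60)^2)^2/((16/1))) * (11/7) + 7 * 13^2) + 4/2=132731/112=1185.10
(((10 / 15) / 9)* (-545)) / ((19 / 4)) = -4360 / 513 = -8.50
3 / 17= 0.18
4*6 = 24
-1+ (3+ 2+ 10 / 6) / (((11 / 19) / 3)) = 369 / 11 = 33.55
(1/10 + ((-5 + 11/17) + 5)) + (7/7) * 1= 297/170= 1.75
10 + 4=14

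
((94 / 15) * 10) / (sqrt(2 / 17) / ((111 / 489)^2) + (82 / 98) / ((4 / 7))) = -6876311702288 / 3159935227053 + 5361083467712 * sqrt(34) / 3159935227053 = 7.72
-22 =-22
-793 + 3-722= -1512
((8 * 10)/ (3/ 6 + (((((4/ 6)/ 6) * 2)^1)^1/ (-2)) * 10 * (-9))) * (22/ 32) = 110/ 21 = 5.24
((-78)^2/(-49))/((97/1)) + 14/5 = 36122/23765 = 1.52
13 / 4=3.25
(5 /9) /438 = 5 /3942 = 0.00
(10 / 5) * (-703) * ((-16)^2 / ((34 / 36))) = -6478848 / 17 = -381108.71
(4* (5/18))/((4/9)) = 5/2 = 2.50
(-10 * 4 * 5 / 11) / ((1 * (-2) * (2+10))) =25 / 33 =0.76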